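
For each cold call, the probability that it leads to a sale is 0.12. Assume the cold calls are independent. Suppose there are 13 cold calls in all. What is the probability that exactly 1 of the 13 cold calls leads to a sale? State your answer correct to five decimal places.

0.33645

X ~ Binomial(n=13, p=0.12).
P(X=1) = C(13,1) · p^1 · (1−p)^12
= 13 · 0.12 · 0.21567 = 0.3364470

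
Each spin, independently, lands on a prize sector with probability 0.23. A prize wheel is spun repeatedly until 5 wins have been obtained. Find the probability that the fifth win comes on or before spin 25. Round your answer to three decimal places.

0.713

Finishing within 25 spins ⇔ at least 5 successes in the first 25. With X ~ Binomial(25, 0.23), P(Y ≤ 25) = 1 − P(X ≤ 4).
  k=0: C(25,0)·0.23^0·0.77^25 = 0.00145
  k=1: C(25,1)·0.23^1·0.77^24 = 0.01085
  k=2: C(25,2)·0.23^2·0.77^23 = 0.03889
  k=3: C(25,3)·0.23^3·0.77^22 = 0.08907
  k=4: C(25,4)·0.23^4·0.77^21 = 0.14632
1 − 0.28658 = 0.71342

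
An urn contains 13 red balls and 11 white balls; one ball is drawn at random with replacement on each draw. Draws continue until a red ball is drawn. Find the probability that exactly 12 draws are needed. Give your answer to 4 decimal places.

Geometric (trials to first success), p = 0.541667.
P(Y = 12) = (1−p)^11 · p = 0.0001875 · 0.541667 = 0.000102

0.0001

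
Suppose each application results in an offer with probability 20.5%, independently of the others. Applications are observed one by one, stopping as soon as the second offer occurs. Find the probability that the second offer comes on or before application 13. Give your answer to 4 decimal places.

Finishing within 13 applications ⇔ at least 2 successes in the first 13. With X ~ Binomial(13, 0.205), P(Y ≤ 13) = 1 − P(X ≤ 1).
  k=0: C(13,0)·0.205^0·0.795^13 = 0.050673
  k=1: C(13,1)·0.205^1·0.795^12 = 0.169865
1 − 0.220537 = 0.779463

0.7795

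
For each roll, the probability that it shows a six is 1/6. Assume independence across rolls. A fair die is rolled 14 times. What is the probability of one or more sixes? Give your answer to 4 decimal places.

P(at least one) = 1 − P(none) = 1 − (1 − 0.166667)^14
= 1 − 0.077887 = 0.922113

0.9221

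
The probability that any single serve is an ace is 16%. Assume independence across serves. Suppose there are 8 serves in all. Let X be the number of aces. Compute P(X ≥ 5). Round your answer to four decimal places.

0.0038

X ~ Binomial(8, 0.16); P(X ≥ 5) = Σ C(8,k) p^k (1−p)^(8−k) over k:
  k=5: C(8,5)·0.16^5·0.84^3 = 0.003480
  k=6: C(8,6)·0.16^6·0.84^2 = 0.000331
  k=7: C(8,7)·0.16^7·0.84^1 = 0.000018
  k=8: C(8,8)·0.16^8·0.84^0 = 0.000000
Total = 0.003830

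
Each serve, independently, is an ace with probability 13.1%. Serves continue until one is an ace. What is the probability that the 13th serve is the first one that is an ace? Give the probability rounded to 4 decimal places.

Geometric (trials to first success), p = 0.131.
P(Y = 13) = (1−p)^12 · p = 0.18545 · 0.131 = 0.024295

0.0243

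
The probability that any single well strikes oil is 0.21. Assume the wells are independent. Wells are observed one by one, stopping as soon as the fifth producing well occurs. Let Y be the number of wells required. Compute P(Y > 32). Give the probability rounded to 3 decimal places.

0.168

Needing more than 32 wells ⇔ fewer than 5 successes in the first 32. With X ~ Binomial(32, 0.21), P(Y > 32) = P(X ≤ 4).
  k=0: C(32,0)·0.21^0·0.79^32 = 0.00053
  k=1: C(32,1)·0.21^1·0.79^31 = 0.00451
  k=2: C(32,2)·0.21^2·0.79^30 = 0.01857
  k=3: C(32,3)·0.21^3·0.79^29 = 0.04935
  k=4: C(32,4)·0.21^4·0.79^28 = 0.09512
P(X ≤ 4) = 0.16807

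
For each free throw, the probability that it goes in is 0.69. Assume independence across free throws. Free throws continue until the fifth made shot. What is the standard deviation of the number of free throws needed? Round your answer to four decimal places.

Y = total free throws until the fifth success; negative binomial with r=5, p=0.69.
SD(Y) = √[r(1−p)/p²] = √(3.255619) = 1.804333

1.8043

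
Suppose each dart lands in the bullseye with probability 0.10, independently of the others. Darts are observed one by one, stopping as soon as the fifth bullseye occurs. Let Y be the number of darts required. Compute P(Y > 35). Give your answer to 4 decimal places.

0.7307

Needing more than 35 darts ⇔ fewer than 5 successes in the first 35. With X ~ Binomial(35, 0.10), P(Y > 35) = P(X ≤ 4).
  k=0: C(35,0)·0.10^0·0.90^35 = 0.025032
  k=1: C(35,1)·0.10^1·0.90^34 = 0.097345
  k=2: C(35,2)·0.10^2·0.90^33 = 0.183874
  k=3: C(35,3)·0.10^3·0.90^32 = 0.224735
  k=4: C(35,4)·0.10^4·0.90^31 = 0.199764
P(X ≤ 4) = 0.730749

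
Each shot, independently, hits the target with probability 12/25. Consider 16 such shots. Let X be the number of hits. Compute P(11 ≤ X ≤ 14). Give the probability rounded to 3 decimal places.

X ~ Binomial(16, 0.48); P(11 ≤ X ≤ 14) = Σ C(16,k) p^k (1−p)^(16−k) over k:
  k=11: C(16,11)·0.48^11·0.52^5 = 0.05176
  k=12: C(16,12)·0.48^12·0.52^4 = 0.01991
  k=13: C(16,13)·0.48^13·0.52^3 = 0.00565
  k=14: C(16,14)·0.48^14·0.52^2 = 0.00112
Total = 0.07843

0.078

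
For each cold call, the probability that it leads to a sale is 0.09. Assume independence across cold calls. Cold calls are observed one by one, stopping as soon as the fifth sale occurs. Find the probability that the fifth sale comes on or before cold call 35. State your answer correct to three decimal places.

Finishing within 35 cold calls ⇔ at least 5 successes in the first 35. With X ~ Binomial(35, 0.09), P(Y ≤ 35) = 1 − P(X ≤ 4).
  k=0: C(35,0)·0.09^0·0.91^35 = 0.03685
  k=1: C(35,1)·0.09^1·0.91^34 = 0.12756
  k=2: C(35,2)·0.09^2·0.91^33 = 0.21447
  k=3: C(35,3)·0.09^3·0.91^32 = 0.23333
  k=4: C(35,4)·0.09^4·0.91^31 = 0.18461
1 − 0.79682 = 0.20318

0.203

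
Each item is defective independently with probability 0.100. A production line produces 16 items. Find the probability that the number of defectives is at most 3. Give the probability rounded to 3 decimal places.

X ~ Binomial(16, 0.10); P(X ≤ 3) = Σ C(16,k) p^k (1−p)^(16−k) over k:
  k=0: C(16,0)·0.10^0·0.90^16 = 0.18530
  k=1: C(16,1)·0.10^1·0.90^15 = 0.32943
  k=2: C(16,2)·0.10^2·0.90^14 = 0.27452
  k=3: C(16,3)·0.10^3·0.90^13 = 0.14234
Total = 0.93159

0.932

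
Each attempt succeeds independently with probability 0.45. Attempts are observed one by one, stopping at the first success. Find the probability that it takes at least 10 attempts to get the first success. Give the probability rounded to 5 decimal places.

Y = number of attempts to the first success; geometric, p = 0.45.
P(Y > 9) = P(first 9 all fail) = (1−p)^9 = 0.0046054

0.00461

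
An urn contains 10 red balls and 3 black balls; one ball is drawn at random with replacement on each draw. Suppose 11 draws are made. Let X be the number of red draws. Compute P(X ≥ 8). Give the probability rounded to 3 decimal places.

X ~ Binomial(11, 0.769231); P(X ≥ 8) = Σ C(11,k) p^k (1−p)^(11−k) over k:
  k=8: C(11,8)·0.769231^8·0.230769^3 = 0.24858
  k=9: C(11,9)·0.769231^9·0.230769^2 = 0.27620
  k=10: C(11,10)·0.769231^10·0.230769^1 = 0.18414
  k=11: C(11,11)·0.769231^11·0.230769^0 = 0.05580
Total = 0.76472

0.765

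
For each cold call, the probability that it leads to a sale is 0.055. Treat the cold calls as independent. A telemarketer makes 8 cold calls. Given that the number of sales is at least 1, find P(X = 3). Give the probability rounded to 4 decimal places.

X ~ Binomial(8, 0.055). Want P(X=3 | X≥1) = P(X=3) / P(X≥1).
P(X=3) = C(8,3)·0.055^3·0.945^5 = 0.007022
P(X≥1) = 1 − 0.635996 = 0.364004
Ratio = 0.007022 / 0.364004 = 0.019290

0.0193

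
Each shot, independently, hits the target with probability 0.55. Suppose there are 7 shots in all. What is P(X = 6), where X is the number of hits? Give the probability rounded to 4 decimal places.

0.0872

X ~ Binomial(n=7, p=0.55).
P(X=6) = C(7,6) · p^6 · (1−p)^1
= 7 · 0.027681 · 0.45 = 0.087194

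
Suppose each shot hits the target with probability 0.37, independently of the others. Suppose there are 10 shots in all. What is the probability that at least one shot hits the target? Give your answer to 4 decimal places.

P(at least one) = 1 − P(none) = 1 − (1 − 0.37)^10
= 1 − 0.009849 = 0.990151

0.9902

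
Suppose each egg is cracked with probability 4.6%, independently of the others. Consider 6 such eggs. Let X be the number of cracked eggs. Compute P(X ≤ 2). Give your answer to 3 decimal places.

0.998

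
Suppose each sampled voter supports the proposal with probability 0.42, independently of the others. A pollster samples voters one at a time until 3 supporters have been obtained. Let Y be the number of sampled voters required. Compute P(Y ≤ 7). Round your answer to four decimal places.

0.6229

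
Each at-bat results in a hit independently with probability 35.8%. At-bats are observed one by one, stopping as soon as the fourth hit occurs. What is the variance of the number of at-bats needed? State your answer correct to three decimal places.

20.037

Y = total at-bats until the fourth success; negative binomial with r=4, p=0.358.
Var(Y) = r(1−p)/p² = 4·0.642 / 0.358² = 20.03683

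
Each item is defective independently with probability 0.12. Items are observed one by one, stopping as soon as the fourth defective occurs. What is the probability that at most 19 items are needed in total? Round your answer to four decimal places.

Finishing within 19 items ⇔ at least 4 successes in the first 19. With X ~ Binomial(19, 0.12), P(Y ≤ 19) = 1 − P(X ≤ 3).
  k=0: C(19,0)·0.12^0·0.88^19 = 0.088140
  k=1: C(19,1)·0.12^1·0.88^18 = 0.228362
  k=2: C(19,2)·0.12^2·0.88^17 = 0.280262
  k=3: C(19,3)·0.12^3·0.88^16 = 0.216566
1 − 0.813329 = 0.186671

0.1867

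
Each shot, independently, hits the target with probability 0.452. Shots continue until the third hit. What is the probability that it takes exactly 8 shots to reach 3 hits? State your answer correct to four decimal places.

0.0958

Y = trial on which the third success occurs; negative binomial, r=3, p=0.452.
P(Y=8) = C(7,2) · p^3 · (1−p)^5
= 21 · 0.092345 · 0.04942 = 0.095838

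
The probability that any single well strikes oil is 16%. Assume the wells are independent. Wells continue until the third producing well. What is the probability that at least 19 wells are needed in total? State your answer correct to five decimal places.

0.43265

Needing more than 18 wells ⇔ fewer than 3 successes in the first 18. With X ~ Binomial(18, 0.16), P(Y > 18) = P(X ≤ 2).
  k=0: C(18,0)·0.16^0·0.84^18 = 0.0433538
  k=1: C(18,1)·0.16^1·0.84^17 = 0.1486416
  k=2: C(18,2)·0.16^2·0.84^16 = 0.2406578
P(X ≤ 2) = 0.4326532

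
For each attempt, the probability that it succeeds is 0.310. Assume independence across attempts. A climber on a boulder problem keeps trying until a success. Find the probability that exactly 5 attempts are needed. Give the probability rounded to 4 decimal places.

Geometric (trials to first success), p = 0.31.
P(Y = 5) = (1−p)^4 · p = 0.22667 · 0.31 = 0.070268

0.0703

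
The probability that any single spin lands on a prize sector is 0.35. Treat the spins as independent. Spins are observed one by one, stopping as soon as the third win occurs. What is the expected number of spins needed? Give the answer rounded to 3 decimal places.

8.571

Y = total spins until the third success; negative binomial with r=3, p=0.35.
E[Y] = r / p = 3 / 0.35 = 8.57143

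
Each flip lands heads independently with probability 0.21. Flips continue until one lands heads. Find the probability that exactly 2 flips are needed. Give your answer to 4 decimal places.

0.1659

Geometric (trials to first success), p = 0.21.
P(Y = 2) = (1−p)^1 · p = 0.79 · 0.21 = 0.165900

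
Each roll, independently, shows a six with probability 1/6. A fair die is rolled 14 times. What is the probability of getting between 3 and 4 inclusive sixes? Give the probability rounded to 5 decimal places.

X ~ Binomial(14, 0.166667); P(3 ≤ X ≤ 4) = Σ C(14,k) p^k (1−p)^(14−k) over k:
  k=3: C(14,3)·0.166667^3·0.833333^11 = 0.2268057
  k=4: C(14,4)·0.166667^4·0.833333^10 = 0.1247431
Total = 0.3515488

0.35155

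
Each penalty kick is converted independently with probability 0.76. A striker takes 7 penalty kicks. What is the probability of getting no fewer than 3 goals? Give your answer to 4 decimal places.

0.9893

X ~ Binomial(7, 0.76); P(X ≥ 3) = Σ C(7,k) p^k (1−p)^(7−k) over k:
  k=3: C(7,3)·0.76^3·0.24^4 = 0.050975
  k=4: C(7,4)·0.76^4·0.24^3 = 0.161420
  k=5: C(7,5)·0.76^5·0.24^2 = 0.306697
  k=6: C(7,6)·0.76^6·0.24^1 = 0.323736
  k=7: C(7,7)·0.76^7·0.24^0 = 0.146452
Total = 0.989279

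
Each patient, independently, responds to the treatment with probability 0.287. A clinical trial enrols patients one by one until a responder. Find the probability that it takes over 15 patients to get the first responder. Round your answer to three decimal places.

0.006

Y = number of patients to the first success; geometric, p = 0.287.
P(Y > 15) = P(first 15 all fail) = (1−p)^15 = 0.00626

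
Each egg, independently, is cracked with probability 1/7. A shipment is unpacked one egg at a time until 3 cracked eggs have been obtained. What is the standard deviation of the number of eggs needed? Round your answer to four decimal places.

11.2250

Y = total eggs until the third success; negative binomial with r=3, p=0.142857.
SD(Y) = √[r(1−p)/p²] = √(126.000000) = 11.224972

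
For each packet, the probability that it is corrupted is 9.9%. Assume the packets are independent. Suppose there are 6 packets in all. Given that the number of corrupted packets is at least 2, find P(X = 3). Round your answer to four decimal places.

X ~ Binomial(6, 0.099). Want P(X=3 | X≥2) = P(X=3) / P(X≥2).
P(X=3) = C(6,3)·0.099^3·0.901^3 = 0.014194
P(X≥2) = 1 − 0.534994 − 0.352704 = 0.112302
Ratio = 0.014194 / 0.112302 = 0.126393

0.1264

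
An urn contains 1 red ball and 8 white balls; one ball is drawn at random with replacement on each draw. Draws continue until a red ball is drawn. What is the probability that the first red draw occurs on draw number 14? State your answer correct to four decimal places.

Geometric (trials to first success), p = 0.111111.
P(Y = 14) = (1−p)^13 · p = 0.21628 · 0.111111 = 0.024031

0.0240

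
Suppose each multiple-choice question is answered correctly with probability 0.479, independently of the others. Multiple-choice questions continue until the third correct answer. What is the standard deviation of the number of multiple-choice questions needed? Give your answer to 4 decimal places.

2.6100

Y = total multiple-choice questions until the third success; negative binomial with r=3, p=0.479.
SD(Y) = √[r(1−p)/p²] = √(6.812209) = 2.610021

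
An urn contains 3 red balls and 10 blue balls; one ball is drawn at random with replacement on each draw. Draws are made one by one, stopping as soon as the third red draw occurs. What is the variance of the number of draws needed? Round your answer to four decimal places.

Y = total draws until the third success; negative binomial with r=3, p=0.230769.
Var(Y) = r(1−p)/p² = 3·0.769231 / 0.230769² = 43.333333

43.3333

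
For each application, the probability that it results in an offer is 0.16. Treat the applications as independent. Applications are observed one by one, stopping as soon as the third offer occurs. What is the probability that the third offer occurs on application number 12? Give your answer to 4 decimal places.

0.0469

Y = trial on which the third success occurs; negative binomial, r=3, p=0.16.
P(Y=12) = C(11,2) · p^3 · (1−p)^9
= 55 · 0.004096 · 0.20822 = 0.046907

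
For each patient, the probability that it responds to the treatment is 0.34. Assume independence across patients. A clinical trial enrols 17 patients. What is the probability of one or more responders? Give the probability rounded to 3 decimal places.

0.999

P(at least one) = 1 − P(none) = 1 − (1 − 0.34)^17
= 1 − 0.00086 = 0.99914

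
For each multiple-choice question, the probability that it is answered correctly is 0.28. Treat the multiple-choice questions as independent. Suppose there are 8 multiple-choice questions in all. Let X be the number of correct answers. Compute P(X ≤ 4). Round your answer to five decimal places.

X ~ Binomial(8, 0.28); P(X ≤ 4) = Σ C(8,k) p^k (1−p)^(8−k) over k:
  k=0: C(8,0)·0.28^0·0.72^8 = 0.0722204
  k=1: C(8,1)·0.28^1·0.72^7 = 0.2246857
  k=2: C(8,2)·0.28^2·0.72^6 = 0.3058222
  k=3: C(8,3)·0.28^3·0.72^5 = 0.2378617
  k=4: C(8,4)·0.28^4·0.72^4 = 0.1156272
Total = 0.9562174

0.95622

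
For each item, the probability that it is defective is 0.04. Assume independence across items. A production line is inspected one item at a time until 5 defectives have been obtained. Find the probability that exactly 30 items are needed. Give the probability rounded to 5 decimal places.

Y = trial on which the fifth success occurs; negative binomial, r=5, p=0.04.
P(Y=30) = C(29,4) · p^5 · (1−p)^25
= 23751 · 1.024e-07 · 0.3604 = 0.0008765

0.00088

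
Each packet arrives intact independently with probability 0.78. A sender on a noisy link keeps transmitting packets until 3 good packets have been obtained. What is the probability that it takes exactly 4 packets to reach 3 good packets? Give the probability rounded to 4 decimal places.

0.3132

Y = trial on which the third success occurs; negative binomial, r=3, p=0.78.
P(Y=4) = C(3,2) · p^3 · (1−p)^1
= 3 · 0.47455 · 0.22 = 0.313204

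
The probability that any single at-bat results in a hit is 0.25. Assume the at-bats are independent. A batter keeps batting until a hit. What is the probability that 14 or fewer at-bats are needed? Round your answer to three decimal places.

Y = number of at-bats to the first success; geometric, p = 0.25.
P(Y ≤ 14) = 1 − (1−p)^14 = 1 − 0.01782 = 0.98218

0.982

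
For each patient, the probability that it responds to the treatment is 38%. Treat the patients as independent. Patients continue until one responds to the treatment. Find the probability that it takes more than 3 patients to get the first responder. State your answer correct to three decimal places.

0.238

Y = number of patients to the first success; geometric, p = 0.38.
P(Y > 3) = P(first 3 all fail) = (1−p)^3 = 0.23833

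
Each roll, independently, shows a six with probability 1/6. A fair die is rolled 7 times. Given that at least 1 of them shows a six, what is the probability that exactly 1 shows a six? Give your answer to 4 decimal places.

0.5420

X ~ Binomial(7, 0.166667). Want P(X=1 | X≥1) = P(X=1) / P(X≥1).
P(X=1) = C(7,1)·0.166667^1·0.833333^6 = 0.390714
P(X≥1) = 1 − 0.279082 = 0.720918
Ratio = 0.390714 / 0.720918 = 0.541967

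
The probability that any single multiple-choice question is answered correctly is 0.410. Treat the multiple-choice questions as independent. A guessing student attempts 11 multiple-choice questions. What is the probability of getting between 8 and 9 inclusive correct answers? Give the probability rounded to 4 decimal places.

X ~ Binomial(11, 0.41); P(8 ≤ X ≤ 9) = Σ C(11,k) p^k (1−p)^(11−k) over k:
  k=8: C(11,8)·0.41^8·0.59^3 = 0.027059
  k=9: C(11,9)·0.41^9·0.59^2 = 0.006268
Total = 0.033327

0.0333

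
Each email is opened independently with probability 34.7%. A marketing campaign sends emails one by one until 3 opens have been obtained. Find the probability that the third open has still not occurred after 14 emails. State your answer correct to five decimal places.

Needing more than 14 emails ⇔ fewer than 3 successes in the first 14. With X ~ Binomial(14, 0.347), P(Y > 14) = P(X ≤ 2).
  k=0: C(14,0)·0.347^0·0.653^14 = 0.0025632
  k=1: C(14,1)·0.347^1·0.653^13 = 0.0190690
  k=2: C(14,2)·0.347^2·0.653^12 = 0.0658656
P(X ≤ 2) = 0.0874978

0.08750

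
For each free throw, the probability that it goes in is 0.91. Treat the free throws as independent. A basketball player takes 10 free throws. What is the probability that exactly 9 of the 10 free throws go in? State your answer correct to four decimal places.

X ~ Binomial(n=10, p=0.91).
P(X=9) = C(10,9) · p^9 · (1−p)^1
= 10 · 0.42793 · 0.09 = 0.385137

0.3851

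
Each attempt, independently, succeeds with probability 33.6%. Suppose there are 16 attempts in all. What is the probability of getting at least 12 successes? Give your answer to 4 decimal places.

X ~ Binomial(16, 0.336); P(X ≥ 12) = Σ C(16,k) p^k (1−p)^(16−k) over k:
  k=12: C(16,12)·0.336^12·0.664^4 = 0.000733
  k=13: C(16,13)·0.336^13·0.664^3 = 0.000114
  k=14: C(16,14)·0.336^14·0.664^2 = 0.000012
  k=15: C(16,15)·0.336^15·0.664^1 = 0.000001
  k=16: C(16,16)·0.336^16·0.664^0 = 0.000000
Total = 0.000860

0.0009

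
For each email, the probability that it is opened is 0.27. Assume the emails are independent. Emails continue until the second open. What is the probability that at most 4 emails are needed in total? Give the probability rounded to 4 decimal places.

0.2959

Finishing within 4 emails ⇔ at least 2 successes in the first 4. With X ~ Binomial(4, 0.27), P(Y ≤ 4) = 1 − P(X ≤ 1).
  k=0: C(4,0)·0.27^0·0.73^4 = 0.283982
  k=1: C(4,1)·0.27^1·0.73^3 = 0.420138
1 − 0.704121 = 0.295879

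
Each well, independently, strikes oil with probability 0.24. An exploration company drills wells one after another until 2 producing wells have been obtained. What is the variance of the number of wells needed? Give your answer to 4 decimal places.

Y = total wells until the second success; negative binomial with r=2, p=0.24.
Var(Y) = r(1−p)/p² = 2·0.76 / 0.24² = 26.388889

26.3889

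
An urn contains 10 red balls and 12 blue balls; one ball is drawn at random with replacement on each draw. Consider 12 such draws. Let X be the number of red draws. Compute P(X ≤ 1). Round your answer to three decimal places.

0.008

X ~ Binomial(12, 0.454545); P(X ≤ 1) = Σ C(12,k) p^k (1−p)^(12−k) over k:
  k=0: C(12,0)·0.454545^0·0.545455^12 = 0.00069
  k=1: C(12,1)·0.454545^1·0.545455^11 = 0.00694
Total = 0.00763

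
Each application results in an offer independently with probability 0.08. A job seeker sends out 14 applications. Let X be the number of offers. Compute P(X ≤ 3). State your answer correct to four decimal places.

0.9786

X ~ Binomial(14, 0.08); P(X ≤ 3) = Σ C(14,k) p^k (1−p)^(14−k) over k:
  k=0: C(14,0)·0.08^0·0.92^14 = 0.311193
  k=1: C(14,1)·0.08^1·0.92^13 = 0.378843
  k=2: C(14,2)·0.08^2·0.92^12 = 0.214129
  k=3: C(14,3)·0.08^3·0.92^11 = 0.074480
Total = 0.978645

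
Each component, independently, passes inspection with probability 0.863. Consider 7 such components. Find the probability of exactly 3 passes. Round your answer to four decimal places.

X ~ Binomial(n=7, p=0.863).
P(X=3) = C(7,3) · p^3 · (1−p)^4
= 35 · 0.64274 · 0.00035228 = 0.007925

0.0079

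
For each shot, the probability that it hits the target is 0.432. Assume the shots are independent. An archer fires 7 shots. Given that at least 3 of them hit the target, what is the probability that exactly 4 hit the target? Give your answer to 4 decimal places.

0.3449

X ~ Binomial(7, 0.432). Want P(X=4 | X≥3) = P(X=4) / P(X≥3).
P(X=4) = C(7,4)·0.432^4·0.568^3 = 0.223382
P(X≥3) = 1 − 0.019074 − 0.101548 − 0.231701 = 0.647677
Ratio = 0.223382 / 0.647677 = 0.344897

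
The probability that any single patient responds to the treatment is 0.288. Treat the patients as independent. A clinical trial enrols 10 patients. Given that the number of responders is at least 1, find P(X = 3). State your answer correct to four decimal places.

X ~ Binomial(10, 0.288). Want P(X=3 | X≥1) = P(X=3) / P(X≥1).
P(X=3) = C(10,3)·0.288^3·0.712^7 = 0.265900
P(X≥1) = 1 − 0.033481 = 0.966519
Ratio = 0.265900 / 0.966519 = 0.275111

0.2751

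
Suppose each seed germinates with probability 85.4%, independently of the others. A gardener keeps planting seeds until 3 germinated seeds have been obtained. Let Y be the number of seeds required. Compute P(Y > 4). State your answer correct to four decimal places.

0.1044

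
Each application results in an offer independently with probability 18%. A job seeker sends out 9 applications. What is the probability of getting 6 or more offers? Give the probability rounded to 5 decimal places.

0.00173

X ~ Binomial(9, 0.18); P(X ≥ 6) = Σ C(9,k) p^k (1−p)^(9−k) over k:
  k=6: C(9,6)·0.18^6·0.82^3 = 0.0015753
  k=7: C(9,7)·0.18^7·0.82^2 = 0.0001482
  k=8: C(9,8)·0.18^8·0.82^1 = 0.0000081
  k=9: C(9,9)·0.18^9·0.82^0 = 0.0000002
Total = 0.0017318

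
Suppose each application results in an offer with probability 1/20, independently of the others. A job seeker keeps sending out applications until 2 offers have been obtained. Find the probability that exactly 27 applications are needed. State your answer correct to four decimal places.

0.0180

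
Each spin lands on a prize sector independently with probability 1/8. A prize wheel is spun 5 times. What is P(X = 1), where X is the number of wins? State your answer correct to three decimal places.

0.366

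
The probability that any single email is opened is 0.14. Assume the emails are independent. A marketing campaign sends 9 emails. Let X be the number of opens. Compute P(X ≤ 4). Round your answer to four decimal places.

0.9959

X ~ Binomial(9, 0.14); P(X ≤ 4) = Σ C(9,k) p^k (1−p)^(9−k) over k:
  k=0: C(9,0)·0.14^0·0.86^9 = 0.257327
  k=1: C(9,1)·0.14^1·0.86^8 = 0.377015
  k=2: C(9,2)·0.14^2·0.86^7 = 0.245498
  k=3: C(9,3)·0.14^3·0.86^6 = 0.093251
  k=4: C(9,4)·0.14^4·0.86^5 = 0.022771
Total = 0.995862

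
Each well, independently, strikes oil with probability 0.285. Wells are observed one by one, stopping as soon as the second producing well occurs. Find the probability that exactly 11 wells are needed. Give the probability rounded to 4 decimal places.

0.0397

Y = trial on which the second success occurs; negative binomial, r=2, p=0.285.
P(Y=11) = C(10,1) · p^2 · (1−p)^9
= 10 · 0.081225 · 0.048838 = 0.039668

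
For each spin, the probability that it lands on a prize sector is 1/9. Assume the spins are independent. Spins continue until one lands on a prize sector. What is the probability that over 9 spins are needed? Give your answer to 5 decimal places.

0.34644

Y = number of spins to the first success; geometric, p = 0.111111.
P(Y > 9) = P(first 9 all fail) = (1−p)^9 = 0.3464394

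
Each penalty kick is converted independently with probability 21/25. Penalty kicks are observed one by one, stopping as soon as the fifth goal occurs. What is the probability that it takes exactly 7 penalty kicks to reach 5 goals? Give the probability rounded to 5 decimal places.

Y = trial on which the fifth success occurs; negative binomial, r=5, p=0.84.
P(Y=7) = C(6,4) · p^5 · (1−p)^2
= 15 · 0.41821 · 0.0256 = 0.1605934

0.16059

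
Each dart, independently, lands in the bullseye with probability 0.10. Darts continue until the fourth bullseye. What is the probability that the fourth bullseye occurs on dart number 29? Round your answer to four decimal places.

0.0235

Y = trial on which the fourth success occurs; negative binomial, r=4, p=0.10.
P(Y=29) = C(28,3) · p^4 · (1−p)^25
= 3276 · 0.0001 · 0.07179 = 0.023518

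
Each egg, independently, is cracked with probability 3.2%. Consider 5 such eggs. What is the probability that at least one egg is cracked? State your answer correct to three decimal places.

P(at least one) = 1 − P(none) = 1 − (1 − 0.032)^5
= 1 − 0.84992 = 0.15008

0.150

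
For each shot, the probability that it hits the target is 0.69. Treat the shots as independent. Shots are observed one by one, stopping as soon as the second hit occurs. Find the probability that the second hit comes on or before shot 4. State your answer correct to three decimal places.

Finishing within 4 shots ⇔ at least 2 successes in the first 4. With X ~ Binomial(4, 0.69), P(Y ≤ 4) = 1 − P(X ≤ 1).
  k=0: C(4,0)·0.69^0·0.31^4 = 0.00924
  k=1: C(4,1)·0.69^1·0.31^3 = 0.08222
1 − 0.09146 = 0.90854

0.909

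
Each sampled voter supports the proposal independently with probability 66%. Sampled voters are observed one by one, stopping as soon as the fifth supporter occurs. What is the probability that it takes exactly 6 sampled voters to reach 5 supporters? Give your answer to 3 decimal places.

0.213

Y = trial on which the fifth success occurs; negative binomial, r=5, p=0.66.
P(Y=6) = C(5,4) · p^5 · (1−p)^1
= 5 · 0.12523 · 0.34 = 0.21290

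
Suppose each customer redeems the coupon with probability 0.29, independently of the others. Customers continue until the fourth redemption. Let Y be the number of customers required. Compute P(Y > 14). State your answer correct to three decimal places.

0.386

Needing more than 14 customers ⇔ fewer than 4 successes in the first 14. With X ~ Binomial(14, 0.29), P(Y > 14) = P(X ≤ 3).
  k=0: C(14,0)·0.29^0·0.71^14 = 0.00827
  k=1: C(14,1)·0.29^1·0.71^13 = 0.04730
  k=2: C(14,2)·0.29^2·0.71^12 = 0.12558
  k=3: C(14,3)·0.29^3·0.71^11 = 0.20518
P(X ≤ 3) = 0.38634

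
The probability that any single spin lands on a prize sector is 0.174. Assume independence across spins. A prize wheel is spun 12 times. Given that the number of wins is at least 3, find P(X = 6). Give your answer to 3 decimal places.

X ~ Binomial(12, 0.174). Want P(X=6 | X≥3) = P(X=6) / P(X≥3).
P(X=6) = C(12,6)·0.174^6·0.826^6 = 0.00814
P(X≥3) = 1 − 0.10087 − 0.25498 − 0.29542 = 0.34873
Ratio = 0.00814 / 0.34873 = 0.02335

0.023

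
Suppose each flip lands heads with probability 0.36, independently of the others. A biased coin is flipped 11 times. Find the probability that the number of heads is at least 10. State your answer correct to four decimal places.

0.0003

X ~ Binomial(11, 0.36); P(X ≥ 10) = Σ C(11,k) p^k (1−p)^(11−k) over k:
  k=10: C(11,10)·0.36^10·0.64^1 = 0.000257
  k=11: C(11,11)·0.36^11·0.64^0 = 0.000013
Total = 0.000271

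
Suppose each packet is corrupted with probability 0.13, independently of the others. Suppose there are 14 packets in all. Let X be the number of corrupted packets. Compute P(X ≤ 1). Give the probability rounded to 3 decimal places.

X ~ Binomial(14, 0.13); P(X ≤ 1) = Σ C(14,k) p^k (1−p)^(14−k) over k:
  k=0: C(14,0)·0.13^0·0.87^14 = 0.14232
  k=1: C(14,1)·0.13^1·0.87^13 = 0.29773
Total = 0.44005

0.440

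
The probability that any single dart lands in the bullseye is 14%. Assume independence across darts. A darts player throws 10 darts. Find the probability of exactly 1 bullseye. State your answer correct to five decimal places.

X ~ Binomial(n=10, p=0.14).
P(X=1) = C(10,1) · p^1 · (1−p)^9
= 10 · 0.14 · 0.25733 = 0.3602584

0.36026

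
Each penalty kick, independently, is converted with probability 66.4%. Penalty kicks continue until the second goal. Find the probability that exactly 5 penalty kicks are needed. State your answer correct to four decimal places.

Y = trial on which the second success occurs; negative binomial, r=2, p=0.664.
P(Y=5) = C(4,1) · p^2 · (1−p)^3
= 4 · 0.4409 · 0.037933 = 0.066898

0.0669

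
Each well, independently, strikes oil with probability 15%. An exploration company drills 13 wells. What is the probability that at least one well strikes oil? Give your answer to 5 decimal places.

P(at least one) = 1 − P(none) = 1 − (1 − 0.15)^13
= 1 − 0.1209055 = 0.8790945

0.87909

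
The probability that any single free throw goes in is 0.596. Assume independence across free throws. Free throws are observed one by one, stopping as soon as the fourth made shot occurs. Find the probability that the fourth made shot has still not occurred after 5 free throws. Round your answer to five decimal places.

0.66992

Needing more than 5 free throws ⇔ fewer than 4 successes in the first 5. With X ~ Binomial(5, 0.596), P(Y > 5) = P(X ≤ 3).
  k=0: C(5,0)·0.596^0·0.404^5 = 0.0107623
  k=1: C(5,1)·0.596^1·0.404^4 = 0.0793856
  k=2: C(5,2)·0.596^2·0.404^3 = 0.2342268
  k=3: C(5,3)·0.596^3·0.404^2 = 0.3455425
P(X ≤ 3) = 0.6699173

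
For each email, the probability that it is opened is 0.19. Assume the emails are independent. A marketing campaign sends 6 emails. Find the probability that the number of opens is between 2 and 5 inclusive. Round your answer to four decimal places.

0.3200

X ~ Binomial(6, 0.19); P(2 ≤ X ≤ 5) = Σ C(6,k) p^k (1−p)^(6−k) over k:
  k=2: C(6,2)·0.19^2·0.81^4 = 0.233098
  k=3: C(6,3)·0.19^3·0.81^3 = 0.072903
  k=4: C(6,4)·0.19^4·0.81^2 = 0.012826
  k=5: C(6,5)·0.19^5·0.81^1 = 0.001203
Total = 0.320030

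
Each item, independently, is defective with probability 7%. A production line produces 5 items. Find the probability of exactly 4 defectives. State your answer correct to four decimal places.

X ~ Binomial(n=5, p=0.07).
P(X=4) = C(5,4) · p^4 · (1−p)^1
= 5 · 2.401e-05 · 0.93 = 0.000112

0.0001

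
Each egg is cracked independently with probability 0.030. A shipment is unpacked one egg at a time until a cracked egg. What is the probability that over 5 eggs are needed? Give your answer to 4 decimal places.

0.8587

Y = number of eggs to the first success; geometric, p = 0.03.
P(Y > 5) = P(first 5 all fail) = (1−p)^5 = 0.858734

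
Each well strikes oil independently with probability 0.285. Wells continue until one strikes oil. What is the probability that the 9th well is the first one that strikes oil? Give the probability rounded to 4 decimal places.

0.0195

Geometric (trials to first success), p = 0.285.
P(Y = 9) = (1−p)^8 · p = 0.068304 · 0.285 = 0.019467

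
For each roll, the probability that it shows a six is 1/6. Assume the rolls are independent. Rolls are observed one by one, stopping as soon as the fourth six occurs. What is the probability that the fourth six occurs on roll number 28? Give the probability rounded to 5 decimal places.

Y = trial on which the fourth success occurs; negative binomial, r=4, p=0.166667.
P(Y=28) = C(27,3) · p^4 · (1−p)^24
= 2925 · 0.0007716 · 0.012579 = 0.0283904

0.02839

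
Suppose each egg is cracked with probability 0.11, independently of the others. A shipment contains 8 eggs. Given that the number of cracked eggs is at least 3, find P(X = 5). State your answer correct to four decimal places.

0.0130

X ~ Binomial(8, 0.11). Want P(X=5 | X≥3) = P(X=5) / P(X≥3).
P(X=5) = C(8,5)·0.11^5·0.89^3 = 0.000636
P(X≥3) = 1 − 0.393659 − 0.389236 − 0.168377 = 0.048728
Ratio = 0.000636 / 0.048728 = 0.013048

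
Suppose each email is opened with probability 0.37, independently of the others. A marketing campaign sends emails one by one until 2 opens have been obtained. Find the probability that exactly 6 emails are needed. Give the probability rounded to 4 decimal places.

0.1078

Y = trial on which the second success occurs; negative binomial, r=2, p=0.37.
P(Y=6) = C(5,1) · p^2 · (1−p)^4
= 5 · 0.1369 · 0.15753 = 0.107829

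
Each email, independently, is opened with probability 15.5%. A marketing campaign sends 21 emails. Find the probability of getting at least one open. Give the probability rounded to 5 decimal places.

0.97089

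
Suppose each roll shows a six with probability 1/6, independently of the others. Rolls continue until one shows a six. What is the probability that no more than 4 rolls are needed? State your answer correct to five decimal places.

0.51775

Y = number of rolls to the first success; geometric, p = 0.166667.
P(Y ≤ 4) = 1 − (1−p)^4 = 1 − 0.4822531 = 0.5177469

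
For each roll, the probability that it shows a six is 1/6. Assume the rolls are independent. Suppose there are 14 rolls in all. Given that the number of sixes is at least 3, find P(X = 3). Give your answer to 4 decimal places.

X ~ Binomial(14, 0.166667). Want P(X=3 | X≥3) = P(X=3) / P(X≥3).
P(X=3) = C(14,3)·0.166667^3·0.833333^11 = 0.226806
P(X≥3) = 1 − 0.077887 − 0.218082 − 0.283507 = 0.420524
Ratio = 0.226806 / 0.420524 = 0.539341

0.5393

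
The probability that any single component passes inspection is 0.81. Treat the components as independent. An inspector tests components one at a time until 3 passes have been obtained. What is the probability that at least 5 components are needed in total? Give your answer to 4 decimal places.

Needing more than 4 components ⇔ fewer than 3 successes in the first 4. With X ~ Binomial(4, 0.81), P(Y > 4) = P(X ≤ 2).
  k=0: C(4,0)·0.81^0·0.19^4 = 0.001303
  k=1: C(4,1)·0.81^1·0.19^3 = 0.022223
  k=2: C(4,2)·0.81^2·0.19^2 = 0.142111
P(X ≤ 2) = 0.165638

0.1656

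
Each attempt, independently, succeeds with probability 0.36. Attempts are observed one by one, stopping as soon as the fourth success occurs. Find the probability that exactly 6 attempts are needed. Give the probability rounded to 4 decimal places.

0.0688

Y = trial on which the fourth success occurs; negative binomial, r=4, p=0.36.
P(Y=6) = C(5,3) · p^4 · (1−p)^2
= 10 · 0.016796 · 0.4096 = 0.068797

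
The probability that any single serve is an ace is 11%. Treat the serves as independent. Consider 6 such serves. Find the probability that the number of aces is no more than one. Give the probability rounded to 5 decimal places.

0.86553

X ~ Binomial(6, 0.11); P(X ≤ 1) = Σ C(6,k) p^k (1−p)^(6−k) over k:
  k=0: C(6,0)·0.11^0·0.89^6 = 0.4969813
  k=1: C(6,1)·0.11^1·0.89^5 = 0.3685479
Total = 0.8655292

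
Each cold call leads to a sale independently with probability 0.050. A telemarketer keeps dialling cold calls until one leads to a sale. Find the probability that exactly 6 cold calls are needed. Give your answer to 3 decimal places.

Geometric (trials to first success), p = 0.05.
P(Y = 6) = (1−p)^5 · p = 0.77378 · 0.05 = 0.03869

0.039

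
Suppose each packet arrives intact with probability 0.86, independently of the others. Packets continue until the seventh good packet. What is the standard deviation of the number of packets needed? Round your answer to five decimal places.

1.15110

Y = total packets until the seventh success; negative binomial with r=7, p=0.86.
SD(Y) = √[r(1−p)/p²] = √(1.3250406) = 1.1511041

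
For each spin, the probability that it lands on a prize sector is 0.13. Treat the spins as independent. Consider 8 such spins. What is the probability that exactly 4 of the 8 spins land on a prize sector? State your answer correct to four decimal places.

0.0115

X ~ Binomial(n=8, p=0.13).
P(X=4) = C(8,4) · p^4 · (1−p)^4
= 70 · 0.00028561 · 0.5729 = 0.011454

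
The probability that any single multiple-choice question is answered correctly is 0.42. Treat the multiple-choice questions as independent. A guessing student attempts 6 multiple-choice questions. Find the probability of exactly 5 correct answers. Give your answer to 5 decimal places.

X ~ Binomial(n=6, p=0.42).
P(X=5) = C(6,5) · p^5 · (1−p)^1
= 6 · 0.013069 · 0.58 = 0.0454805

0.04548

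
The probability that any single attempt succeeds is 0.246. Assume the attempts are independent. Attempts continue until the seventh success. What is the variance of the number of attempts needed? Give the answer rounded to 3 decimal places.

87.217

Y = total attempts until the seventh success; negative binomial with r=7, p=0.246.
Var(Y) = r(1−p)/p² = 7·0.754 / 0.246² = 87.21660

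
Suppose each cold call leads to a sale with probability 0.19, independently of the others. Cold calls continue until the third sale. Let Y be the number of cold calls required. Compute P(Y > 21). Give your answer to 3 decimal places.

0.209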